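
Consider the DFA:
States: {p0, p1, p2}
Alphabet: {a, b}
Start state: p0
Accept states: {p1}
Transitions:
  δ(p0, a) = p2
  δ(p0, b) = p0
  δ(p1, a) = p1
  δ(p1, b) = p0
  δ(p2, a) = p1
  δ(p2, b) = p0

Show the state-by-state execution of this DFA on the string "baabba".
read 'b': p0 → p0
  read 'a': p0 → p2
  read 'a': p2 → p1
  read 'b': p1 → p0
  read 'b': p0 → p0
  read 'a': p0 → p2
p0 -> p0 -> p2 -> p1 -> p0 -> p0 -> p2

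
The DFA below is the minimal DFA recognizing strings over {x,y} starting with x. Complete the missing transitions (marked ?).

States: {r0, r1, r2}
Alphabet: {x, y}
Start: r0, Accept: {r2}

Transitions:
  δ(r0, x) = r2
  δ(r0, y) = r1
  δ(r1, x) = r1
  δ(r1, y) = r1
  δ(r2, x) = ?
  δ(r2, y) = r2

From the language and accept set, identify what each state tracks — r0: no input read; r1: started with y (dead); r2: started with x.
Each missing δ(q, a) is the state matching the new tracked value after reading a.
δ(r2, x) = r2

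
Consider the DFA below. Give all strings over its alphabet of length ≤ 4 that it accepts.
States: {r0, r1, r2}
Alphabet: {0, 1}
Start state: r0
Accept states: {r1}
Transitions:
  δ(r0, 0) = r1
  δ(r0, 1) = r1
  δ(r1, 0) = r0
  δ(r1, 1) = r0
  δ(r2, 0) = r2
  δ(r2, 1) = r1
0, 1, 000, 001, 010, 011, 100, 101, 110, 111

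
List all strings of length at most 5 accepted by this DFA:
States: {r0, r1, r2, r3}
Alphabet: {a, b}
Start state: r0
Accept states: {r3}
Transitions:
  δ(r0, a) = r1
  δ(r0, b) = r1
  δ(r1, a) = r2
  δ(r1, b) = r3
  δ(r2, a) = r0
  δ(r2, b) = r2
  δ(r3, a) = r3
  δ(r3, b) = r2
ab, bb, aba, bba, abaa, bbaa, aaaab, aaabb, abaaa, baaab, baabb, bbaaa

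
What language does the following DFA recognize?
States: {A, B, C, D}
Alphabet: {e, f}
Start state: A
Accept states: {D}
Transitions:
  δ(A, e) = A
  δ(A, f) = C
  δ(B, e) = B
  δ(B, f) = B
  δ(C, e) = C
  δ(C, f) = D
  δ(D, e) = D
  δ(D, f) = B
Testing a few strings:
  'efff' → reject
  'fefe' → accept
  'fff' → reject
  'ee' → reject
State roles: A=zero f's; B=≥ three f's (dead); C=one f; D=two f's
All strings over {e,f} containing exactly two f's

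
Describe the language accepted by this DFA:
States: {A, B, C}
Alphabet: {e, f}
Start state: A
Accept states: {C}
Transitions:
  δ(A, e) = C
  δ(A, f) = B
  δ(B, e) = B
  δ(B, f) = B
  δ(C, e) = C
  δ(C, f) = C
Testing a few strings:
  'ff' → reject
  'fee' → reject
  'fe' → reject
  'eef' → accept
State roles: A=no input read; B=started with f (dead); C=started with e
All strings over {e,f} starting with e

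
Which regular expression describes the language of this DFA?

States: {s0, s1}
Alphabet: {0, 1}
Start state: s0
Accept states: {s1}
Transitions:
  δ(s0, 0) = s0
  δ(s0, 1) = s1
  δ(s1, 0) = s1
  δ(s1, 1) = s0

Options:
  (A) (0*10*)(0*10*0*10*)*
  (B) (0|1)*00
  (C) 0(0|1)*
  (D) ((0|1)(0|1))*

Check each option against the DFA on short strings; one disagreement eliminates an option:
  (A) (0*10*)(0*10*0*10*)*: agrees with the DFA on every string of length ≤ 6
  (B) (0|1)*00: on '1' the DFA goes s0 → s1 and accepts (s1 ∈ Accept), but the regex does not match it → eliminate
  (C) 0(0|1)*: on '0' the DFA goes s0 → s0 and rejects (s0 ∉ Accept), but the regex matches it → eliminate
  (D) ((0|1)(0|1))*: on ε the DFA stays in s0 and rejects (s0 ∉ Accept), but the regex matches it → eliminate
Only (A) is consistent with the DFA.
(A) (0*10*)(0*10*0*10*)*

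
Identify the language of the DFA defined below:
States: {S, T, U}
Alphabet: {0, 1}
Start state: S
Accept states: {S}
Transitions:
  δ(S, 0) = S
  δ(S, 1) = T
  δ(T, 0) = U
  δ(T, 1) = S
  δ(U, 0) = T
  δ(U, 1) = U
Testing a few strings:
  '1' → reject
  '1111' → accept
  '011' → accept
  '01' → reject
State roles: S=value ≡ 0 (mod 3); T=value ≡ 1 (mod 3); U=value ≡ 2 (mod 3)
All binary strings representing a multiple of 3 (read in base 2; leading zeros allowed and ε counts as 0)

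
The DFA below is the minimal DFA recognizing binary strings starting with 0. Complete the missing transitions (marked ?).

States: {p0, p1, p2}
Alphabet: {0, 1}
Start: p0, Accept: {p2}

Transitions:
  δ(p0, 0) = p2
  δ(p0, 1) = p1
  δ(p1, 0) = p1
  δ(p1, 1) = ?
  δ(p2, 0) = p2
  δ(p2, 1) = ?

From the language and accept set, identify what each state tracks — p0: no input read; p1: started with 1 (dead); p2: started with 0.
Each missing δ(q, a) is the state matching the new tracked value after reading a.
δ(p1, 1) = p1; δ(p2, 1) = p2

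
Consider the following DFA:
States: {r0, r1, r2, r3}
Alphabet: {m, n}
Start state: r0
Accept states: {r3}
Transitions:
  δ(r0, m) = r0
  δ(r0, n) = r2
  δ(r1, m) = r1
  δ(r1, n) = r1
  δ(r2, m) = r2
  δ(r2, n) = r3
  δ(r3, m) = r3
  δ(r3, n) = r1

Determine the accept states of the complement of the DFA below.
Complement accept states = All states \ Original accept states
= {r0, r1, r2, r3} \ {r3}
{r0, r1, r2}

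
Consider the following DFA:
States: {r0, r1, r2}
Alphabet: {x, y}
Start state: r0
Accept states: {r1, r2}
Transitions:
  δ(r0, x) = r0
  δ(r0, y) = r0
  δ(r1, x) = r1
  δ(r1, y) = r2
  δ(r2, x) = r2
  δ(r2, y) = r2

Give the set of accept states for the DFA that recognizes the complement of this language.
Complement accept states = All states \ Original accept states
= {r0, r1, r2} \ {r1, r2}
{r0}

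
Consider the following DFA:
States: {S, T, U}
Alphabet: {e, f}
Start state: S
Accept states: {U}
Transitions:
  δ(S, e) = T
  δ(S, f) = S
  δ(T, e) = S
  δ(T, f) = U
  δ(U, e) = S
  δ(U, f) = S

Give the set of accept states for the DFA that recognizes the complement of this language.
Complement accept states = All states \ Original accept states
= {S, T, U} \ {U}
{S, T}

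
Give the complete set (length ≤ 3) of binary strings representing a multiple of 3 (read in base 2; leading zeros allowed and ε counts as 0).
ε, 0, 00, 11, 000, 011, 110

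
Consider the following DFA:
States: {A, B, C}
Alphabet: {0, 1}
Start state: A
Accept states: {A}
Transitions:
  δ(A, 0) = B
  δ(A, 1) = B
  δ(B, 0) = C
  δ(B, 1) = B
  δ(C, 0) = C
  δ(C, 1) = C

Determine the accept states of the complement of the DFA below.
Complement accept states = All states \ Original accept states
= {A, B, C} \ {A}
{B, C}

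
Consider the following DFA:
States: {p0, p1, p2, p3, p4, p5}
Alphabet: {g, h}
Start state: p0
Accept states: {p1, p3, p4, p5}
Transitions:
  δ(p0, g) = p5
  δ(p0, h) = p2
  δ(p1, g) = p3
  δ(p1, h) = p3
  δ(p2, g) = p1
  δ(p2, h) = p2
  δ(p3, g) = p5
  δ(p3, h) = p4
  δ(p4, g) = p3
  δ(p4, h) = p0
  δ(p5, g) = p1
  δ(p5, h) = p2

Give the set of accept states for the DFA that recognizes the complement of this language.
Complement accept states = All states \ Original accept states
= {p0, p1, p2, p3, p4, p5} \ {p1, p3, p4, p5}
{p0, p2}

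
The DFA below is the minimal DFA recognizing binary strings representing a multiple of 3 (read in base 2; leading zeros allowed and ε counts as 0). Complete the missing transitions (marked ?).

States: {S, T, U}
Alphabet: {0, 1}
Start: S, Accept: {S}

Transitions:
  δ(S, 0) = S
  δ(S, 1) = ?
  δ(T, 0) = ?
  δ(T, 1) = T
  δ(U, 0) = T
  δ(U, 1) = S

From the language and accept set, identify what each state tracks — S: value ≡ 0 (mod 3); T: value ≡ 2 (mod 3); U: value ≡ 1 (mod 3).
Each missing δ(q, a) is the state matching the new tracked value after reading a.
δ(S, 1) = U; δ(T, 0) = U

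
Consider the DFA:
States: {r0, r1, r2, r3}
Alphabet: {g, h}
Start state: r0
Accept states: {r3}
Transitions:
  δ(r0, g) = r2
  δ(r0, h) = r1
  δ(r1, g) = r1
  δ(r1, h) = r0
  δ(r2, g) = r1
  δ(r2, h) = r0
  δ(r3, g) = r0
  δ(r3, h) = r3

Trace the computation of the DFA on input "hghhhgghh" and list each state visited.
read 'h': r0 → r1
  read 'g': r1 → r1
  read 'h': r1 → r0
  read 'h': r0 → r1
  read 'h': r1 → r0
  read 'g': r0 → r2
  read 'g': r2 → r1
  read 'h': r1 → r0
  read 'h': r0 → r1
r0 -> r1 -> r1 -> r0 -> r1 -> r0 -> r2 -> r1 -> r0 -> r1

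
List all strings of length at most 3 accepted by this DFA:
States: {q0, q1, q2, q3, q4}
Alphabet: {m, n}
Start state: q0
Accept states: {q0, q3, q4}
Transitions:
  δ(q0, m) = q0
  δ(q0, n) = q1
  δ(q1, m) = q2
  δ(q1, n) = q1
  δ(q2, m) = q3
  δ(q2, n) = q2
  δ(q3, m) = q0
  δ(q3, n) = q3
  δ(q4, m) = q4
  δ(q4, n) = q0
ε, m, mm, mmm, nmm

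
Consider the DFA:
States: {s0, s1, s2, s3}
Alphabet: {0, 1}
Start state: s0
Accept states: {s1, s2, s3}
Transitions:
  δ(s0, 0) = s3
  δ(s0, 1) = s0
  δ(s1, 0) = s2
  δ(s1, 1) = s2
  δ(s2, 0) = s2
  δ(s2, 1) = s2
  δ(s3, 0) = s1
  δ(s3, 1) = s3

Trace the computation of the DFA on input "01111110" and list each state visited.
read '0': s0 → s3
  read '1': s3 → s3
  read '1': s3 → s3
  read '1': s3 → s3
  read '1': s3 → s3
  read '1': s3 → s3
  read '1': s3 → s3
  read '0': s3 → s1
s0 -> s3 -> s3 -> s3 -> s3 -> s3 -> s3 -> s3 -> s1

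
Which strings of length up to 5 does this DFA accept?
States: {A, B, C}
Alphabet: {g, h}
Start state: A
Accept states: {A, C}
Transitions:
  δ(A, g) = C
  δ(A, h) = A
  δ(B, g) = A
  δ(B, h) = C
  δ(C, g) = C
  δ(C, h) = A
ε, g, h, gg, gh, hg, hh, ggg, ggh, ghg, ghh, hgg, hgh, hhg, hhh, gggg, gggh, gghg, gghh, ghgg, ghgh, ghhg, ghhh, hggg, hggh, hghg, hghh, hhgg, hhgh, hhhg, hhhh, ggggg, ggggh, ggghg, ggghh, gghgg, gghgh, gghhg, gghhh, ghggg, ghggh, ghghg, ghghh, ghhgg, ghhgh, ghhhg, ghhhh, hgggg, hgggh, hgghg, hgghh, hghgg, hghgh, hghhg, hghhh, hhggg, hhggh, hhghg, hhghh, hhhgg, hhhgh, hhhhg, hhhhh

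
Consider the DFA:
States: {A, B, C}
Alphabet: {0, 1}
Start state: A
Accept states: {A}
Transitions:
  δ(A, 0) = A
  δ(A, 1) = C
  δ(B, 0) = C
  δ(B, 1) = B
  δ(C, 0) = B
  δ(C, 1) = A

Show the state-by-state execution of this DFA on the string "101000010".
read '1': A → C
  read '0': C → B
  read '1': B → B
  read '0': B → C
  read '0': C → B
  read '0': B → C
  read '0': C → B
  read '1': B → B
  read '0': B → C
A -> C -> B -> B -> C -> B -> C -> B -> B -> C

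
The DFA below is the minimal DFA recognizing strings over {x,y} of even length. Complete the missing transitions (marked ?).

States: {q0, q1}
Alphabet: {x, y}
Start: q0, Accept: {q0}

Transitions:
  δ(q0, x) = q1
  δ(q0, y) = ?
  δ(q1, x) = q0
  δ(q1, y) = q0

From the language and accept set, identify what each state tracks — q0: even length so far; q1: odd length so far.
Each missing δ(q, a) is the state matching the new tracked value after reading a.
δ(q0, y) = q1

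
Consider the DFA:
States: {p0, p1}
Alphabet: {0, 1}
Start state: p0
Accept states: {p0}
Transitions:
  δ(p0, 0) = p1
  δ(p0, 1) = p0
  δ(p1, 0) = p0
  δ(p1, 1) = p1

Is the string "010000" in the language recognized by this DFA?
Processing string "010000":
  p0 --0--> p1
  p1 --1--> p1
  p1 --0--> p0
  p0 --0--> p1
  p1 --0--> p0
  p0 --0--> p1
Final state: p1
Accept states: {p0}
No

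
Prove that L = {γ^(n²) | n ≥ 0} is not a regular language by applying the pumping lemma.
Assume L is regular with pumping length p. Idea: pumping adds a fixed amount, but gaps between consecutive squares grow.
Choose s = γ^(p²) (length p² ≥ p). By the pumping lemma, s = xyz with |xy| ≤ p, |y| > 0, so |y| = k with 1 ≤ k ≤ p. Then |xy²z| = p²+k. Since p² < p²+k ≤ p²+p < (p+1)², the length p²+k lies strictly between consecutive squares, so it is not a perfect square and xy²z ∉ L.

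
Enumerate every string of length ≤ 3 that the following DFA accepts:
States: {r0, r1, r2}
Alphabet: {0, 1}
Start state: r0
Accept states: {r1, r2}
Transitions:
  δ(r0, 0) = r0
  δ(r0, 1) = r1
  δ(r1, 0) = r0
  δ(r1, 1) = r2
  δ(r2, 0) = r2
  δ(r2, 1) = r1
1, 01, 11, 001, 011, 101, 110, 111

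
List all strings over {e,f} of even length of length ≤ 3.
ε, ee, ef, fe, ff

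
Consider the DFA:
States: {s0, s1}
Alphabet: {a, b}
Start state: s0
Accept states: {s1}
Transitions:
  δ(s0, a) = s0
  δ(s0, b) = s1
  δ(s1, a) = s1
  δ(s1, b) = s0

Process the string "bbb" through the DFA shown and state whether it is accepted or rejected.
Processing string "bbb":
  s0 --b--> s1
  s1 --b--> s0
  s0 --b--> s1
Final state: s1
Accept states: {s1}
Yes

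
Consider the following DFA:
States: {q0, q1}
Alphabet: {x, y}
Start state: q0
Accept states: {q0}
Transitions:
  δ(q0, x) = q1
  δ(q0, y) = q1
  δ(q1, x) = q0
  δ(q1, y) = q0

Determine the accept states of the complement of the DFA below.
Complement accept states = All states \ Original accept states
= {q0, q1} \ {q0}
{q1}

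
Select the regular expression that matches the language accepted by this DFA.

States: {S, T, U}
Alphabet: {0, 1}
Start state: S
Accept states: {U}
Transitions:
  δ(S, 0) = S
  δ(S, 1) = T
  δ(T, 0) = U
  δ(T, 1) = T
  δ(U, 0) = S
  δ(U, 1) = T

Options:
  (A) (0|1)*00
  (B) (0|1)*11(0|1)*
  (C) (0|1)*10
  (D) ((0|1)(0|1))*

Check each option against the DFA on short strings; one disagreement eliminates an option:
  (A) (0|1)*00: on '00' the DFA goes S → S → S and rejects (S ∉ Accept), but the regex matches it → eliminate
  (B) (0|1)*11(0|1)*: on '10' the DFA goes S → T → U and accepts (U ∈ Accept), but the regex does not match it → eliminate
  (C) (0|1)*10: agrees with the DFA on every string of length ≤ 6
  (D) ((0|1)(0|1))*: on ε the DFA stays in S and rejects (S ∉ Accept), but the regex matches it → eliminate
Only (C) is consistent with the DFA.
(C) (0|1)*10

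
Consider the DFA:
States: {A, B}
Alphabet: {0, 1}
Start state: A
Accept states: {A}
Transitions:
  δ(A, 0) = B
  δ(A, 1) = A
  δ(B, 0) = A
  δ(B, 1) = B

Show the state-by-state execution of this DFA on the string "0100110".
read '0': A → B
  read '1': B → B
  read '0': B → A
  read '0': A → B
  read '1': B → B
  read '1': B → B
  read '0': B → A
A -> B -> B -> A -> B -> B -> B -> A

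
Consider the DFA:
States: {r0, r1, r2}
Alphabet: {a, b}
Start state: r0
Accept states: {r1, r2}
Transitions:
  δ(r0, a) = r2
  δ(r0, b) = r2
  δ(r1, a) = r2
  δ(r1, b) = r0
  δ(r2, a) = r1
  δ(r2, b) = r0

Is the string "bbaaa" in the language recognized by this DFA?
Processing string "bbaaa":
  r0 --b--> r2
  r2 --b--> r0
  r0 --a--> r2
  r2 --a--> r1
  r1 --a--> r2
Final state: r2
Accept states: {r1, r2}
Yes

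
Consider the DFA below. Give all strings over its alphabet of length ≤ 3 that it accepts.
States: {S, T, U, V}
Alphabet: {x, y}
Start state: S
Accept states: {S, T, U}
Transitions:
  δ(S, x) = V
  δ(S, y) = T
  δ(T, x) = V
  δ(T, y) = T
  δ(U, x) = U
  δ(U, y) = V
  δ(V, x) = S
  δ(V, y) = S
ε, y, xx, xy, yy, xxy, xyy, yxx, yxy, yyy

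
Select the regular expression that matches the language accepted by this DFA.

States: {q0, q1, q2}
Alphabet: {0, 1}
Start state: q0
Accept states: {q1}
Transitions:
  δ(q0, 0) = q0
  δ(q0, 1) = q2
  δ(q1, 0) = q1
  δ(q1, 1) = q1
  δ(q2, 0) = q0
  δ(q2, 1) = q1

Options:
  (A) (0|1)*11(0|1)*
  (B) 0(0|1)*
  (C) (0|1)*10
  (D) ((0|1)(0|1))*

Check each option against the DFA on short strings; one disagreement eliminates an option:
  (A) (0|1)*11(0|1)*: agrees with the DFA on every string of length ≤ 6
  (B) 0(0|1)*: on '0' the DFA goes q0 → q0 and rejects (q0 ∉ Accept), but the regex matches it → eliminate
  (C) (0|1)*10: on '10' the DFA goes q0 → q2 → q0 and rejects (q0 ∉ Accept), but the regex matches it → eliminate
  (D) ((0|1)(0|1))*: on ε the DFA stays in q0 and rejects (q0 ∉ Accept), but the regex matches it → eliminate
Only (A) is consistent with the DFA.
(A) (0|1)*11(0|1)*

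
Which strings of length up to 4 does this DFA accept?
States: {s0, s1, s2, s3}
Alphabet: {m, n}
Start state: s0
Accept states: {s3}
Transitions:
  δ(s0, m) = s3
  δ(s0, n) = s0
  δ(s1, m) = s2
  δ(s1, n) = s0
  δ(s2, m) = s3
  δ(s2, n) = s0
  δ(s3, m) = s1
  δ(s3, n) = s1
m, nm, nnm, mmmm, mmnm, mnmm, mnnm, nnnm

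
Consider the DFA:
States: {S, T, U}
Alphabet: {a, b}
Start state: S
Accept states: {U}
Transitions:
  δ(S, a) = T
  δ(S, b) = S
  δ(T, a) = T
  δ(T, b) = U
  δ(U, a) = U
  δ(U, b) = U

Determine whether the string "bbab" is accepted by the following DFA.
Processing string "bbab":
  S --b--> S
  S --b--> S
  S --a--> T
  T --b--> U
Final state: U
Accept states: {U}
Yes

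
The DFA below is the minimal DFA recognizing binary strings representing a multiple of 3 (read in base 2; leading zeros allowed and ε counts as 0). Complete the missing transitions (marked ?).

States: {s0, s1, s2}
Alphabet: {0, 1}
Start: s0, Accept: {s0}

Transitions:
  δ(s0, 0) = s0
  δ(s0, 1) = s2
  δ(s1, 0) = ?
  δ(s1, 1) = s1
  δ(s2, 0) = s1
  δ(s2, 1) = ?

From the language and accept set, identify what each state tracks — s0: value ≡ 0 (mod 3); s1: value ≡ 2 (mod 3); s2: value ≡ 1 (mod 3).
Each missing δ(q, a) is the state matching the new tracked value after reading a.
δ(s1, 0) = s2; δ(s2, 1) = s0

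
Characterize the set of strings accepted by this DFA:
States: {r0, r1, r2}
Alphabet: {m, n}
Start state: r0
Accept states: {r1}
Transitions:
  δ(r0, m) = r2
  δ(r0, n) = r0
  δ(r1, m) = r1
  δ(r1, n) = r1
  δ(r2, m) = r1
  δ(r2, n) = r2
Testing a few strings:
  'm' → reject
  'mm' → accept
  'mmmn' → accept
  'mmnm' → accept
State roles: r0=zero m's seen; r1=≥ two m's seen; r2=one m seen
All strings over {m,n} containing at least two m's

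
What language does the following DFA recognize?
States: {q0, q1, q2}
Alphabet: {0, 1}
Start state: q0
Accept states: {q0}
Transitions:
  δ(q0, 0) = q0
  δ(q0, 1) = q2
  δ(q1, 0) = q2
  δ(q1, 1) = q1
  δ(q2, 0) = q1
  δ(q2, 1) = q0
Testing a few strings:
  '000' → accept
  '10' → reject
  '0011' → accept
  '111' → reject
State roles: q0=value ≡ 0 (mod 3); q1=value ≡ 2 (mod 3); q2=value ≡ 1 (mod 3)
All binary strings representing a multiple of 3 (read in base 2; leading zeros allowed and ε counts as 0)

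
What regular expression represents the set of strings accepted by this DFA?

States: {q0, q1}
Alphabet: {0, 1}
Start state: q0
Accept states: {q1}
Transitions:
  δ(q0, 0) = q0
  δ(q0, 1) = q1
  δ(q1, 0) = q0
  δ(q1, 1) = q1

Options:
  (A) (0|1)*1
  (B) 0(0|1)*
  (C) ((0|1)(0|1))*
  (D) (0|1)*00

Check each option against the DFA on short strings; one disagreement eliminates an option:
  (A) (0|1)*1: agrees with the DFA on every string of length ≤ 6
  (B) 0(0|1)*: on '0' the DFA goes q0 → q0 and rejects (q0 ∉ Accept), but the regex matches it → eliminate
  (C) ((0|1)(0|1))*: on ε the DFA stays in q0 and rejects (q0 ∉ Accept), but the regex matches it → eliminate
  (D) (0|1)*00: on '1' the DFA goes q0 → q1 and accepts (q1 ∈ Accept), but the regex does not match it → eliminate
Only (A) is consistent with the DFA.
(A) (0|1)*1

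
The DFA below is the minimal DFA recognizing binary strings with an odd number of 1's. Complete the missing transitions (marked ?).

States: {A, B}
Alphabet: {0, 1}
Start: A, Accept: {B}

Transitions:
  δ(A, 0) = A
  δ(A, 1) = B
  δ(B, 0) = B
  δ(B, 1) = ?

From the language and accept set, identify what each state tracks — A: even number of 1's so far; B: odd number of 1's so far.
Each missing δ(q, a) is the state matching the new tracked value after reading a.
δ(B, 1) = A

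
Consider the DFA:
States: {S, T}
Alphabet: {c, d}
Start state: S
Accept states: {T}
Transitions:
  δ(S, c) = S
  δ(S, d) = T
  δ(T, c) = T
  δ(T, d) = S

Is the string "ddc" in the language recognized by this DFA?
Processing string "ddc":
  S --d--> T
  T --d--> S
  S --c--> S
Final state: S
Accept states: {T}
No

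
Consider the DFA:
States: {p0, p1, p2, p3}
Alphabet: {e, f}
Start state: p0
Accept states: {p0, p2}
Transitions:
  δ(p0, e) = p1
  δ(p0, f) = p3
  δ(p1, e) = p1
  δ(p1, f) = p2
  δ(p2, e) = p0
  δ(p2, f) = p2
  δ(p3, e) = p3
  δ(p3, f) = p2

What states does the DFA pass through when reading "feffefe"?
read 'f': p0 → p3
  read 'e': p3 → p3
  read 'f': p3 → p2
  read 'f': p2 → p2
  read 'e': p2 → p0
  read 'f': p0 → p3
  read 'e': p3 → p3
p0 -> p3 -> p3 -> p2 -> p2 -> p0 -> p3 -> p3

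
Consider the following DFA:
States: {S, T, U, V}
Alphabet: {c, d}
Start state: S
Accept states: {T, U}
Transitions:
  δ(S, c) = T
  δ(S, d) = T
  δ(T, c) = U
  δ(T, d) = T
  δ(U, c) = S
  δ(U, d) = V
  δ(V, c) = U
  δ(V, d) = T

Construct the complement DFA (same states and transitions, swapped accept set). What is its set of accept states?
Complement accept states = All states \ Original accept states
= {S, T, U, V} \ {T, U}
{S, V}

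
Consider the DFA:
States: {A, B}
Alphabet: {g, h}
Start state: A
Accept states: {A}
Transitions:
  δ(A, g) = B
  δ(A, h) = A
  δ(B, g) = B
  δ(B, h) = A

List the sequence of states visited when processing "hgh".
read 'h': A → A
  read 'g': A → B
  read 'h': B → A
A -> A -> B -> A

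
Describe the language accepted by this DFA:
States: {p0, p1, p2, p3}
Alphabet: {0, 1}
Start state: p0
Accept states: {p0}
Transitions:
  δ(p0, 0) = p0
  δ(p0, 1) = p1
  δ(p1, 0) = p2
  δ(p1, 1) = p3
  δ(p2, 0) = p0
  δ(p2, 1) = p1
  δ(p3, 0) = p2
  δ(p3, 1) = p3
Testing a few strings:
  '1010' → reject
  '11' → reject
  '1' → reject
  '001' → reject
State roles: p0=value ≡ 0 (mod 4); p1=value ≡ 1 (mod 4); p2=value ≡ 2 (mod 4); p3=value ≡ 3 (mod 4)
All binary strings representing a multiple of 4 (read in base 2; leading zeros allowed and ε counts as 0)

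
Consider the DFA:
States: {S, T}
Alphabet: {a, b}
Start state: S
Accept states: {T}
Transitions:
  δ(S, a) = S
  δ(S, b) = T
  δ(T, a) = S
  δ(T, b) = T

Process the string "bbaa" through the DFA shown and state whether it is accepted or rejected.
Processing string "bbaa":
  S --b--> T
  T --b--> T
  T --a--> S
  S --a--> S
Final state: S
Accept states: {T}
No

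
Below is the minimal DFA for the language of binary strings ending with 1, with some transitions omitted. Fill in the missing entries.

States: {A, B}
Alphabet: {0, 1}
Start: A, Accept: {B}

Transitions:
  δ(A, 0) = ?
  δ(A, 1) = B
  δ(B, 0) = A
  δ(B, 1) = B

From the language and accept set, identify what each state tracks — A: last symbol not 1; B: last symbol is 1.
Each missing δ(q, a) is the state matching the new tracked value after reading a.
δ(A, 0) = A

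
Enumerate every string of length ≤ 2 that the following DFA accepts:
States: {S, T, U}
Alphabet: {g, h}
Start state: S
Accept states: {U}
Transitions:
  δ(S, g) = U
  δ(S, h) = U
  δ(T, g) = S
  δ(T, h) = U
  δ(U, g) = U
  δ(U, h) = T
g, h, gg, hg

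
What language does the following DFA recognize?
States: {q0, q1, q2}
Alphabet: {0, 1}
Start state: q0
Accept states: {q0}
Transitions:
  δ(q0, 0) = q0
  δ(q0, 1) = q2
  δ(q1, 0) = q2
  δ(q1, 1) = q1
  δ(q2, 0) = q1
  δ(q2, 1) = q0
Testing a few strings:
  '1110' → reject
  '1100' → accept
  '1000' → reject
  '100' → reject
State roles: q0=value ≡ 0 (mod 3); q1=value ≡ 2 (mod 3); q2=value ≡ 1 (mod 3)
All binary strings representing a multiple of 3 (read in base 2; leading zeros allowed and ε counts as 0)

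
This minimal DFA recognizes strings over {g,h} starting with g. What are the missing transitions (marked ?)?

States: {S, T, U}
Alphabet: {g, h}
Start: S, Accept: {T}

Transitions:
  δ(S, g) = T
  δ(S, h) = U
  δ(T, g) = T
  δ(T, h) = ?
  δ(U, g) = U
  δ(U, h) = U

From the language and accept set, identify what each state tracks — S: no input read; T: started with g; U: started with h (dead).
Each missing δ(q, a) is the state matching the new tracked value after reading a.
δ(T, h) = T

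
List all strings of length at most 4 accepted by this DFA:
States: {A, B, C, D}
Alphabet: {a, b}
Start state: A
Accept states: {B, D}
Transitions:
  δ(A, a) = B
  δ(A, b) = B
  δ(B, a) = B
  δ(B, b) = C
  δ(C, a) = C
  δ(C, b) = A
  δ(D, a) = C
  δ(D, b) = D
a, b, aa, ba, aaa, baa, aaaa, abba, abbb, baaa, bbba, bbbb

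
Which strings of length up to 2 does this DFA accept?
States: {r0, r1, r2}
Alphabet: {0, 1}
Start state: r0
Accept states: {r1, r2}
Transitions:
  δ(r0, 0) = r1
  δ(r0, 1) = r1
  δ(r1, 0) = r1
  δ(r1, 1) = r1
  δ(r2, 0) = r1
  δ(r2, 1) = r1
0, 1, 00, 01, 10, 11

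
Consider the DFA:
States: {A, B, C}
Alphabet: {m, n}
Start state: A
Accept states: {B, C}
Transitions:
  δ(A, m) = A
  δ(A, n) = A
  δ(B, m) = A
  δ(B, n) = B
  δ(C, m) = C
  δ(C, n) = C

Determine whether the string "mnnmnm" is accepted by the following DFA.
Processing string "mnnmnm":
  A --m--> A
  A --n--> A
  A --n--> A
  A --m--> A
  A --n--> A
  A --m--> A
Final state: A
Accept states: {B, C}
No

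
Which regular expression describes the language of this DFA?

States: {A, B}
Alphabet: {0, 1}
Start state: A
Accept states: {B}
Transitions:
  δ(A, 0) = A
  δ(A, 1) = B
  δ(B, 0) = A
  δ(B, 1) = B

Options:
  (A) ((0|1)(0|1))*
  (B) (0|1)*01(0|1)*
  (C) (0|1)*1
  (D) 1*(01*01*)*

Check each option against the DFA on short strings; one disagreement eliminates an option:
  (A) ((0|1)(0|1))*: on ε the DFA stays in A and rejects (A ∉ Accept), but the regex matches it → eliminate
  (B) (0|1)*01(0|1)*: on '1' the DFA goes A → B and accepts (B ∈ Accept), but the regex does not match it → eliminate
  (C) (0|1)*1: agrees with the DFA on every string of length ≤ 6
  (D) 1*(01*01*)*: on ε the DFA stays in A and rejects (A ∉ Accept), but the regex matches it → eliminate
Only (C) is consistent with the DFA.
(C) (0|1)*1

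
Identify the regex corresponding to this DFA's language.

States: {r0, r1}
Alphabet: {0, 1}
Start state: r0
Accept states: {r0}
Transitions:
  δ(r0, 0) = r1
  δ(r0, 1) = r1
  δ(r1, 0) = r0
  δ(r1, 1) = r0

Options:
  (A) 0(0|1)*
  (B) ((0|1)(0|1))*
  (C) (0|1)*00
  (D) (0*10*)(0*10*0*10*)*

Check each option against the DFA on short strings; one disagreement eliminates an option:
  (A) 0(0|1)*: on ε the DFA stays in r0 and accepts (r0 ∈ Accept), but the regex does not match it → eliminate
  (B) ((0|1)(0|1))*: agrees with the DFA on every string of length ≤ 6
  (C) (0|1)*00: on ε the DFA stays in r0 and accepts (r0 ∈ Accept), but the regex does not match it → eliminate
  (D) (0*10*)(0*10*0*10*)*: on ε the DFA stays in r0 and accepts (r0 ∈ Accept), but the regex does not match it → eliminate
Only (B) is consistent with the DFA.
(B) ((0|1)(0|1))*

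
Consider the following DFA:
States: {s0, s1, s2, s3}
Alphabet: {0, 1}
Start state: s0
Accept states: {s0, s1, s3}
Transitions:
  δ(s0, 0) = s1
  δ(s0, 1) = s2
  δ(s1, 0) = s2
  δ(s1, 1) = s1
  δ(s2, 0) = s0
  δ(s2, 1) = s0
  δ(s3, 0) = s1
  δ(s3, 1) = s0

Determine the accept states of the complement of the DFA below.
Complement accept states = All states \ Original accept states
= {s0, s1, s2, s3} \ {s0, s1, s3}
{s2}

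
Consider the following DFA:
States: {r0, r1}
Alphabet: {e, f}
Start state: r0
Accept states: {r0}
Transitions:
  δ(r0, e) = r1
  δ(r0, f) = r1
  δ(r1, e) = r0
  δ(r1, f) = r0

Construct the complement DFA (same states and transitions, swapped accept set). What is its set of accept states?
Complement accept states = All states \ Original accept states
= {r0, r1} \ {r0}
{r1}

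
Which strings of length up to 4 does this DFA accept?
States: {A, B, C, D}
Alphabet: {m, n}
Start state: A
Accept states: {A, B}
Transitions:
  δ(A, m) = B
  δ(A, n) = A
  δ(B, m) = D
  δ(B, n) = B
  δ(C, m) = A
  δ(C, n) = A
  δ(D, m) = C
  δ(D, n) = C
ε, m, n, mn, nm, nn, mnn, nmn, nnm, nnn, mmmm, mmmn, mmnm, mmnn, mnnn, nmnn, nnmn, nnnm, nnnn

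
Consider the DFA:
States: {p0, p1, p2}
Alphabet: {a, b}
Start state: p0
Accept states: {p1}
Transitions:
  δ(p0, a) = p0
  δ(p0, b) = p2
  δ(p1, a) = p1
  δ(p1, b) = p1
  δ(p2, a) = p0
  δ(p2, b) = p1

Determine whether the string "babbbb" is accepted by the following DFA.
Processing string "babbbb":
  p0 --b--> p2
  p2 --a--> p0
  p0 --b--> p2
  p2 --b--> p1
  p1 --b--> p1
  p1 --b--> p1
Final state: p1
Accept states: {p1}
Yes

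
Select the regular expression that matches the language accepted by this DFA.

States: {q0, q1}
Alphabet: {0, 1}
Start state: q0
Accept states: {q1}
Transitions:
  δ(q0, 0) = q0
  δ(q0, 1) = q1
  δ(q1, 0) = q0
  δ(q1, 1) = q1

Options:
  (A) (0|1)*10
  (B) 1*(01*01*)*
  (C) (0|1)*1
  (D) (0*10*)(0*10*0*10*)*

Check each option against the DFA on short strings; one disagreement eliminates an option:
  (A) (0|1)*10: on '1' the DFA goes q0 → q1 and accepts (q1 ∈ Accept), but the regex does not match it → eliminate
  (B) 1*(01*01*)*: on ε the DFA stays in q0 and rejects (q0 ∉ Accept), but the regex matches it → eliminate
  (C) (0|1)*1: agrees with the DFA on every string of length ≤ 6
  (D) (0*10*)(0*10*0*10*)*: on '10' the DFA goes q0 → q1 → q0 and rejects (q0 ∉ Accept), but the regex matches it → eliminate
Only (C) is consistent with the DFA.
(C) (0|1)*1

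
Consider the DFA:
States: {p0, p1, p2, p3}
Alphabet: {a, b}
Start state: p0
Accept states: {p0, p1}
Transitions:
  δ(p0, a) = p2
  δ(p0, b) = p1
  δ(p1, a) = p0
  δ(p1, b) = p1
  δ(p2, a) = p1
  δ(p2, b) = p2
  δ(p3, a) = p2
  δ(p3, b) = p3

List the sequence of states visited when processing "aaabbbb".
read 'a': p0 → p2
  read 'a': p2 → p1
  read 'a': p1 → p0
  read 'b': p0 → p1
  read 'b': p1 → p1
  read 'b': p1 → p1
  read 'b': p1 → p1
p0 -> p2 -> p1 -> p0 -> p1 -> p1 -> p1 -> p1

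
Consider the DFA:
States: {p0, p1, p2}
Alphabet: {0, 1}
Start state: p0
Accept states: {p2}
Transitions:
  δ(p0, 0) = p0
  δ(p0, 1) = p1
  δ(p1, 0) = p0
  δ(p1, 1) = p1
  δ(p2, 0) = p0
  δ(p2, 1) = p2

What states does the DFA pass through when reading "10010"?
read '1': p0 → p1
  read '0': p1 → p0
  read '0': p0 → p0
  read '1': p0 → p1
  read '0': p1 → p0
p0 -> p1 -> p0 -> p0 -> p1 -> p0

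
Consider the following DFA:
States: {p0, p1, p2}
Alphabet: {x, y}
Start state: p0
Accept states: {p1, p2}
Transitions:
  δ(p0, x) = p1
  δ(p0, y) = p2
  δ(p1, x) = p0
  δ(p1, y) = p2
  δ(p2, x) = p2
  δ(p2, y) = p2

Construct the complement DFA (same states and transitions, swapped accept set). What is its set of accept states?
Complement accept states = All states \ Original accept states
= {p0, p1, p2} \ {p1, p2}
{p0}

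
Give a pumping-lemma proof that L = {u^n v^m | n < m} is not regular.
Assume L is regular with pumping length p. Idea: pumping up the u-block makes the u-count reach the v-count.
Choose s = u^p v^(p+1) ∈ L. By the pumping lemma, s = xyz with |xy| ≤ p, |y| > 0, so y = u^k with k ≥ 1. Then xy²z = u^(p+k) v^(p+1). Since p+k ≥ p+1, the number of u's is no longer strictly less than the number of v's, so xy²z ∉ L.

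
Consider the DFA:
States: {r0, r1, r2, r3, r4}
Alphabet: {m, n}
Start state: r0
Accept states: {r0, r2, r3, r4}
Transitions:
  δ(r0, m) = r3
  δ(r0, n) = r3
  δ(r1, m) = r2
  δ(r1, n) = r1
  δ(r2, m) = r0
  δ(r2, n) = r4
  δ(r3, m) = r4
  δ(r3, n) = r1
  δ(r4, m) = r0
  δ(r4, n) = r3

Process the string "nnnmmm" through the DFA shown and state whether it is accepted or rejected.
Processing string "nnnmmm":
  r0 --n--> r3
  r3 --n--> r1
  r1 --n--> r1
  r1 --m--> r2
  r2 --m--> r0
  r0 --m--> r3
Final state: r3
Accept states: {r0, r2, r3, r4}
Yes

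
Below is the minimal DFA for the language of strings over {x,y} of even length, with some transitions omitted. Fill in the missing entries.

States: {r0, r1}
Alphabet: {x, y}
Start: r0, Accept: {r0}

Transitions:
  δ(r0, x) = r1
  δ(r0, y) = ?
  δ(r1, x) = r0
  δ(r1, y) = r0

From the language and accept set, identify what each state tracks — r0: even length so far; r1: odd length so far.
Each missing δ(q, a) is the state matching the new tracked value after reading a.
δ(r0, y) = r1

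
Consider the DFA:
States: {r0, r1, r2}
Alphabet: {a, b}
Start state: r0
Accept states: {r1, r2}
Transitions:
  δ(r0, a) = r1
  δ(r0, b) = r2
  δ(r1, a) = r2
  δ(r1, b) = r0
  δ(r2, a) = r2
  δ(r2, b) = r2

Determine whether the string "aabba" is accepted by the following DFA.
Processing string "aabba":
  r0 --a--> r1
  r1 --a--> r2
  r2 --b--> r2
  r2 --b--> r2
  r2 --a--> r2
Final state: r2
Accept states: {r1, r2}
Yes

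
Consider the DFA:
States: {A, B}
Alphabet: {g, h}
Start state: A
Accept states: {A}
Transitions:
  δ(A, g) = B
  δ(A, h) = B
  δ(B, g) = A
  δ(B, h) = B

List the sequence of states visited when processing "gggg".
read 'g': A → B
  read 'g': B → A
  read 'g': A → B
  read 'g': B → A
A -> B -> A -> B -> A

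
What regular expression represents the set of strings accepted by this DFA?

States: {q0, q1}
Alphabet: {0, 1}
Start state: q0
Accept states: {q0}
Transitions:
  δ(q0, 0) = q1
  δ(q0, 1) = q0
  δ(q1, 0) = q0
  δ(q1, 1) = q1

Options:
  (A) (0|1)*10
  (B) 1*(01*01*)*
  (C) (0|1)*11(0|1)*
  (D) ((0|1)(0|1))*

Check each option against the DFA on short strings; one disagreement eliminates an option:
  (A) (0|1)*10: on ε the DFA stays in q0 and accepts (q0 ∈ Accept), but the regex does not match it → eliminate
  (B) 1*(01*01*)*: agrees with the DFA on every string of length ≤ 6
  (C) (0|1)*11(0|1)*: on ε the DFA stays in q0 and accepts (q0 ∈ Accept), but the regex does not match it → eliminate
  (D) ((0|1)(0|1))*: on '1' the DFA goes q0 → q0 and accepts (q0 ∈ Accept), but the regex does not match it → eliminate
Only (B) is consistent with the DFA.
(B) 1*(01*01*)*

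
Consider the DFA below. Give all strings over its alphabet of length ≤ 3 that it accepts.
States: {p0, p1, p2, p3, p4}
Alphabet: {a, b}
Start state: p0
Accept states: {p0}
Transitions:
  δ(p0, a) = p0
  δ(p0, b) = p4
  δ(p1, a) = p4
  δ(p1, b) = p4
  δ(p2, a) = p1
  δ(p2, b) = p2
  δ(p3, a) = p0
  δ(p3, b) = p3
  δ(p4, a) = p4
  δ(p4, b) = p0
ε, a, aa, bb, aaa, abb, bab, bba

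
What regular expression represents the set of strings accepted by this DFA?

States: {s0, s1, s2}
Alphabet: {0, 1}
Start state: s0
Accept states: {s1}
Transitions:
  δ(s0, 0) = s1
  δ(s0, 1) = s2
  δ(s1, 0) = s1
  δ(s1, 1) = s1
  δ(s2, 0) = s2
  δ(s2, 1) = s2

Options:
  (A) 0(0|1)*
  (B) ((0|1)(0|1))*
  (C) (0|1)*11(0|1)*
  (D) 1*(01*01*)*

Check each option against the DFA on short strings; one disagreement eliminates an option:
  (A) 0(0|1)*: agrees with the DFA on every string of length ≤ 6
  (B) ((0|1)(0|1))*: on ε the DFA stays in s0 and rejects (s0 ∉ Accept), but the regex matches it → eliminate
  (C) (0|1)*11(0|1)*: on '0' the DFA goes s0 → s1 and accepts (s1 ∈ Accept), but the regex does not match it → eliminate
  (D) 1*(01*01*)*: on ε the DFA stays in s0 and rejects (s0 ∉ Accept), but the regex matches it → eliminate
Only (A) is consistent with the DFA.
(A) 0(0|1)*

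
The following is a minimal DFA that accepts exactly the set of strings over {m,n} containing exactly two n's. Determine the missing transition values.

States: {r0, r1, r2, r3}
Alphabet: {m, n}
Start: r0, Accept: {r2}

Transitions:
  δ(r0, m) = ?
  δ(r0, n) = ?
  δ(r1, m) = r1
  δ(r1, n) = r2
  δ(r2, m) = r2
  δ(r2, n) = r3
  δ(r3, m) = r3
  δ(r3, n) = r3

From the language and accept set, identify what each state tracks — r0: zero n's; r1: one n; r2: two n's; r3: ≥ three n's (dead).
Each missing δ(q, a) is the state matching the new tracked value after reading a.
δ(r0, m) = r0; δ(r0, n) = r1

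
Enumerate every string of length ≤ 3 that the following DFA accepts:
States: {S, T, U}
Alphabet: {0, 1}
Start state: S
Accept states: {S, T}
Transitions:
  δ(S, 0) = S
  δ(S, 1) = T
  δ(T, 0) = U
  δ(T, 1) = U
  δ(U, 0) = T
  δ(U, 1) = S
ε, 0, 1, 00, 01, 000, 001, 100, 101, 110, 111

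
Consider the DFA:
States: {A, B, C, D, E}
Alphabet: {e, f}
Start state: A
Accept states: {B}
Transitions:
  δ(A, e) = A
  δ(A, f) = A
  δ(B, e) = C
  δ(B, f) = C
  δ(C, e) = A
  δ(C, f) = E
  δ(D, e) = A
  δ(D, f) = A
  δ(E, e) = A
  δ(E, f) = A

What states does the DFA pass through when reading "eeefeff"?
read 'e': A → A
  read 'e': A → A
  read 'e': A → A
  read 'f': A → A
  read 'e': A → A
  read 'f': A → A
  read 'f': A → A
A -> A -> A -> A -> A -> A -> A -> A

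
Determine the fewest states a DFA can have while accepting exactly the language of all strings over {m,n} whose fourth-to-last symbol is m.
By Myhill–Nerode, count the distinguishable equivalence classes: 2^4 = 16 classes — the DFA must remember the last 4 symbols read; every pair of distinct length-4 suffixes is distinguishable by some continuation.
16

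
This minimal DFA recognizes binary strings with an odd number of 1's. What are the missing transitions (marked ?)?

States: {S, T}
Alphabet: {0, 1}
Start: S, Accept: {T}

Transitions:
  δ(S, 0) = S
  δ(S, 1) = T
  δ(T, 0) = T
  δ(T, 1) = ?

From the language and accept set, identify what each state tracks — S: even number of 1's so far; T: odd number of 1's so far.
Each missing δ(q, a) is the state matching the new tracked value after reading a.
δ(T, 1) = S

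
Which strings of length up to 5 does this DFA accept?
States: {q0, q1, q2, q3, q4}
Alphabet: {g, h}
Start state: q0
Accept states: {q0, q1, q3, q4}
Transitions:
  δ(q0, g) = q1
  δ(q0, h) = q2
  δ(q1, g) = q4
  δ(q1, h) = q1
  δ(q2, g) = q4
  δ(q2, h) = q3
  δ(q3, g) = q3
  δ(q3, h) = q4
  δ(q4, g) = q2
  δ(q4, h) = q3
ε, g, gg, gh, hg, hh, ggh, ghg, ghh, hgh, hhg, hhh, gggg, gggh, gghg, gghh, ghgh, ghhg, ghhh, hggg, hggh, hghg, hghh, hhgg, hhgh, hhhh, ggggh, ggghg, ggghh, gghgg, gghgh, gghhh, ghggg, ghggh, ghghg, ghghh, ghhgh, ghhhg, ghhhh, hgggh, hgghg, hgghh, hghgg, hghgh, hghhh, hhggg, hhggh, hhghh, hhhgg, hhhgh, hhhhg, hhhhh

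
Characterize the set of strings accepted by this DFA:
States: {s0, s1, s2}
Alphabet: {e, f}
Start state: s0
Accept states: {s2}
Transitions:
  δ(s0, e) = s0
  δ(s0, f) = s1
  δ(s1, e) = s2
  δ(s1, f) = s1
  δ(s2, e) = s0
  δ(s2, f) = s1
Testing a few strings:
  'ef' → reject
  'fe' → accept
  'ee' → reject
  'eeee' → reject
State roles: s0=no suffix match; s1=one trailing f; s2=suffix is fe
All strings over {e,f} ending with fe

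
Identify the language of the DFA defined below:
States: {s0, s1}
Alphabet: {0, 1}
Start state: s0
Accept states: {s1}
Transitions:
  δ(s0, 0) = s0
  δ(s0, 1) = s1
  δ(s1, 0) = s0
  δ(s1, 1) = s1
Testing a few strings:
  '1' → accept
  '110' → reject
  '000' → reject
  '001' → accept
State roles: s0=last symbol not 1; s1=last symbol is 1
All binary strings ending with 1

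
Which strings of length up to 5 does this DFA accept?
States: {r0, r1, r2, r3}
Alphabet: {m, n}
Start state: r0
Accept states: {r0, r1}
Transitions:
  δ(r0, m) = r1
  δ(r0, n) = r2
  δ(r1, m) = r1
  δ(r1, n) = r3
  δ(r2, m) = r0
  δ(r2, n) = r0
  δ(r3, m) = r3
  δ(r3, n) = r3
ε, m, mm, nm, nn, mmm, nmm, nnm, mmmm, nmmm, nmnm, nmnn, nnmm, nnnm, nnnn, mmmmm, nmmmm, nmnmm, nmnnm, nnmmm, nnnmm, nnnnm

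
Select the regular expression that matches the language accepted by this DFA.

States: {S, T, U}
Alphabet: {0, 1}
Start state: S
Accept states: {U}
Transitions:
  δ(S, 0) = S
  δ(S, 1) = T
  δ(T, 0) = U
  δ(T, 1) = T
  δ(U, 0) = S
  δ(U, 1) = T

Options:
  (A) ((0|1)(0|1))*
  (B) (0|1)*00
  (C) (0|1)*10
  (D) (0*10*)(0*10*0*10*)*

Check each option against the DFA on short strings; one disagreement eliminates an option:
  (A) ((0|1)(0|1))*: on ε the DFA stays in S and rejects (S ∉ Accept), but the regex matches it → eliminate
  (B) (0|1)*00: on '00' the DFA goes S → S → S and rejects (S ∉ Accept), but the regex matches it → eliminate
  (C) (0|1)*10: agrees with the DFA on every string of length ≤ 6
  (D) (0*10*)(0*10*0*10*)*: on '1' the DFA goes S → T and rejects (T ∉ Accept), but the regex matches it → eliminate
Only (C) is consistent with the DFA.
(C) (0|1)*10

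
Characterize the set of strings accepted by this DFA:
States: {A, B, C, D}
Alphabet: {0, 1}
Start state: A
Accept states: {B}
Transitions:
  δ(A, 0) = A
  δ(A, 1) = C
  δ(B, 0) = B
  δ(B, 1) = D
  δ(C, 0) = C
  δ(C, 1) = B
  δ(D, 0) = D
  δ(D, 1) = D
Testing a few strings:
  '011' → accept
  '010' → reject
  '110' → accept
  '1' → reject
State roles: A=zero 1's; B=two 1's; C=one 1; D=≥ three 1's (dead)
All binary strings containing exactly two 1's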